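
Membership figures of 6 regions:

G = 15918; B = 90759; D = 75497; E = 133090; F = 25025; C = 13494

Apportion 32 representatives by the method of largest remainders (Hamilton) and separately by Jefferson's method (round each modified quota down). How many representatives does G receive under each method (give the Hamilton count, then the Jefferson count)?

Hamilton: G 2, B 8, D 7, E 12, F 2, C 1.
Jefferson: G 1, B 8, D 7, E 13, F 2, C 1.
G gets 2 under Hamilton and 1 under Jefferson.

2 and 1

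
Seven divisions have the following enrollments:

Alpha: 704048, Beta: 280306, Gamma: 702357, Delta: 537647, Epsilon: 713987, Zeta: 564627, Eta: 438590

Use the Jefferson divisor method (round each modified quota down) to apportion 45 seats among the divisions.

Alpha 8, Beta 3, Gamma 8, Delta 6, Epsilon 8, Zeta 7, Eta 5

Standard divisor 3941562/45 ≈ 87590.267; standard quotas: Alpha 8.038, Beta 3.200, Gamma 8.019, Delta 6.138, Epsilon 8.151, Zeta 6.446, Eta 5.007.
Rounding down gives 8, 3, 8, 6, 8, 6, 5 = 44 seats, so the divisor must be adjusted.
With modified divisor 80000: modified quotas Alpha 8.801, Beta 3.504, Gamma 8.779, Delta 6.721, Epsilon 8.925, Zeta 7.058, Eta 5.482.
Rounding down: Alpha 8, Beta 3, Gamma 8, Delta 6, Epsilon 8, Zeta 7, Eta 5 (total 45).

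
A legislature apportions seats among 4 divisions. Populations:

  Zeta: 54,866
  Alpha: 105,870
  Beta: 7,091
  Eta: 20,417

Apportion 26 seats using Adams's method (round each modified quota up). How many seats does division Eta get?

3

Standard divisor 188244/26 ≈ 7240.154; standard quotas: Zeta 7.578, Alpha 14.623, Beta 0.979, Eta 2.820.
Rounding up gives 8, 15, 1, 3 = 27 seats, so the divisor must be adjusted.
With modified divisor 7700: modified quotas Zeta 7.125, Alpha 13.749, Beta 0.921, Eta 2.652.
Rounding up: Zeta 8, Alpha 14, Beta 1, Eta 3 (total 26).
Eta receives 3.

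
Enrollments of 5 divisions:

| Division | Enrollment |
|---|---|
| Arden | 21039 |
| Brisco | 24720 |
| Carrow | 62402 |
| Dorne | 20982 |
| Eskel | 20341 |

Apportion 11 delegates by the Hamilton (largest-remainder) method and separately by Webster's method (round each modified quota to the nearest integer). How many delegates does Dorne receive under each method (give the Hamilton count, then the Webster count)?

1 and 2

Hamilton: Arden 2, Brisco 2, Carrow 5, Dorne 1, Eskel 1.
Webster: Arden 2, Brisco 2, Carrow 4, Dorne 2, Eskel 1.
Dorne gets 1 under Hamilton and 2 under Webster.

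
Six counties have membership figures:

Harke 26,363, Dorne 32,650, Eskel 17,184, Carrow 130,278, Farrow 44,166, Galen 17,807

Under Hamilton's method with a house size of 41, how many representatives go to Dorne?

5

The standard divisor is 268448/41 ≈ 6547.512.
Standard quotas: Harke 4.0264, Dorne 4.9866, Eskel 2.6245, Carrow 19.8973, Farrow 6.7455, Galen 2.7197.
Lower quotas: Harke 4, Dorne 4, Eskel 2, Carrow 19, Farrow 6, Galen 2 (sum 37, leaving 4 seats).
Remainders in descending order: Dorne 0.9866, Carrow 0.8973, Farrow 0.7455, Galen 0.7197, Eskel 0.6245, Harke 0.0264.
Largest remainders: Dorne, Carrow, Farrow, Galen receive the extra seats.
Dorne receives 5.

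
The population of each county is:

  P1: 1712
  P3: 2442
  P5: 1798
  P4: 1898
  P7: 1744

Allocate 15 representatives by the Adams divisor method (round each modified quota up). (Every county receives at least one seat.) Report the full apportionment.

Standard divisor 9594/15 ≈ 639.6; standard quotas: P1 2.677, P3 3.818, P5 2.811, P4 2.967, P7 2.727.
Rounding up gives 3, 4, 3, 3, 3 = 16 seats, so the divisor must be adjusted.
With modified divisor 840: modified quotas P1 2.038, P3 2.907, P5 2.140, P4 2.260, P7 2.076.
Rounding up: P1 3, P3 3, P5 3, P4 3, P7 3 (total 15).

P1 3; P3 3; P5 3; P4 3; P7 3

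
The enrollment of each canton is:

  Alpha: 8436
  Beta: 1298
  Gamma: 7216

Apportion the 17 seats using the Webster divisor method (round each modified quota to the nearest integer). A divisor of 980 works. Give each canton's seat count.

Alpha: 9, Beta: 1, Gamma: 7

With modified divisor 980: modified quotas Alpha 8.608, Beta 1.324, Gamma 7.363.
Rounding to the nearest integer: Alpha 9, Beta 1, Gamma 7 (total 17).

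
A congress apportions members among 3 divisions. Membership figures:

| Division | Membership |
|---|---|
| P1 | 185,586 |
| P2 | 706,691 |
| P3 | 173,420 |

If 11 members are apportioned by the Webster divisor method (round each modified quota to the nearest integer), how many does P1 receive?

Standard divisor 1065697/11 ≈ 96881.545; standard quotas: P1 1.916, P2 7.294, P3 1.790.
Rounding to the nearest integer gives P1 2, P2 7, P3 2 — total 11, matching the house size, so no adjustment is needed.
P1 receives 2.

2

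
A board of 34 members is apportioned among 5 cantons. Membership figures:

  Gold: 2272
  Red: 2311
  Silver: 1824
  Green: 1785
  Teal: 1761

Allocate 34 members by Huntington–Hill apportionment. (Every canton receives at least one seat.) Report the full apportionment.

Gold 8, Red 8, Silver 6, Green 6, Teal 6

With divisor 293: modified quotas Gold 7.754, Red 7.887, Silver 6.225, Green 6.092, Teal 6.010.
Geometric-mean thresholds: Gold √(7·8)=7.483, Red √(7·8)=7.483, Silver √(6·7)=6.481, Green √(6·7)=6.481, Teal √(6·7)=6.481.
Each quota rounded against its threshold gives Gold 8, Red 8, Silver 6, Green 6, Teal 6 (total 34).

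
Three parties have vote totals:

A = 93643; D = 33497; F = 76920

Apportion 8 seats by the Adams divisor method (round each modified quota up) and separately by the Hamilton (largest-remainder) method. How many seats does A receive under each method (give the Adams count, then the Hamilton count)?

Adams: A 3, D 2, F 3.
Hamilton: A 4, D 1, F 3.
A gets 3 under Adams and 4 under Hamilton.

3 and 4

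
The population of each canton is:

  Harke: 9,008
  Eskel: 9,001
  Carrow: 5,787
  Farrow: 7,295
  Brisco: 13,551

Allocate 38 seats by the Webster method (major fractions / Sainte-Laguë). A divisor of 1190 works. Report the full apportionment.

With modified divisor 1190: modified quotas Harke 7.570, Eskel 7.564, Carrow 4.863, Farrow 6.130, Brisco 11.387.
Rounding to the nearest integer: Harke 8, Eskel 8, Carrow 5, Farrow 6, Brisco 11 (total 38).

Harke 8, Eskel 8, Carrow 5, Farrow 6, Brisco 11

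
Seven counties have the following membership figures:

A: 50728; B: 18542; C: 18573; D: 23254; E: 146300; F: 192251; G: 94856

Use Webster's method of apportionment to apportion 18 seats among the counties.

Standard divisor 544504/18 ≈ 30250.222; standard quotas: A 1.677, B 0.613, C 0.614, D 0.769, E 4.836, F 6.355, G 3.136.
Rounding to the nearest integer gives 2, 1, 1, 1, 5, 6, 3 = 19 seats, so the divisor must be adjusted.
With modified divisor 33200: modified quotas A 1.528, B 0.558, C 0.559, D 0.700, E 4.407, F 5.791, G 2.857.
Rounding to the nearest integer: A 2, B 1, C 1, D 1, E 4, F 6, G 3 (total 18).

A 2, B 1, C 1, D 1, E 4, F 6, G 3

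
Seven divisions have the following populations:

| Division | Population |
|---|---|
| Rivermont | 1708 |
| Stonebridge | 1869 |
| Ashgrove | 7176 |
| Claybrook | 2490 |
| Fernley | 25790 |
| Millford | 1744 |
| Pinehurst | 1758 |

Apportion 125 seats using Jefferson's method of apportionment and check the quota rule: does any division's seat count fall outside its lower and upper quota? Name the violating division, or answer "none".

Fernley

Standard quotas: Rivermont 5.019, Stonebridge 5.493, Ashgrove 21.089, Claybrook 7.318, Fernley 75.791, Millford 5.125, Pinehurst 5.166.
Jefferson allocation: Rivermont 5, Stonebridge 5, Ashgrove 21, Claybrook 7, Fernley 77, Millford 5, Pinehurst 5.
Fernley has quota 75.791 (lower 75, upper 76) but receives 77 — outside the quota interval.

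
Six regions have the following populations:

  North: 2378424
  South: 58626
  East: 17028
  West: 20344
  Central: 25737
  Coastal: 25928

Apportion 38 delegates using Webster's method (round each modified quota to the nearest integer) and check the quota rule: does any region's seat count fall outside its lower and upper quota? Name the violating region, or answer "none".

North

Standard quotas: North 35.779, South 0.882, East 0.256, West 0.306, Central 0.387, Coastal 0.390.
Webster allocation: North 37, South 1, East 0, West 0, Central 0, Coastal 0.
North has quota 35.779 (lower 35, upper 36) but receives 37 — outside the quota interval.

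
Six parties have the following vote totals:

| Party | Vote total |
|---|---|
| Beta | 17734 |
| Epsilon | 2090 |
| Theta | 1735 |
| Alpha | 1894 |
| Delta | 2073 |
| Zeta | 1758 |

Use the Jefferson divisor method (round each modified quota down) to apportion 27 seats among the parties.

Beta: 19, Epsilon: 2, Theta: 1, Alpha: 2, Delta: 2, Zeta: 1

Standard divisor 27284/27 ≈ 1010.519; standard quotas: Beta 17.549, Epsilon 2.068, Theta 1.717, Alpha 1.874, Delta 2.051, Zeta 1.740.
Rounding down gives 17, 2, 1, 1, 2, 1 = 24 seats, so the divisor must be adjusted.
With modified divisor 900: modified quotas Beta 19.704, Epsilon 2.322, Theta 1.928, Alpha 2.104, Delta 2.303, Zeta 1.953.
Rounding down: Beta 19, Epsilon 2, Theta 1, Alpha 2, Delta 2, Zeta 1 (total 27).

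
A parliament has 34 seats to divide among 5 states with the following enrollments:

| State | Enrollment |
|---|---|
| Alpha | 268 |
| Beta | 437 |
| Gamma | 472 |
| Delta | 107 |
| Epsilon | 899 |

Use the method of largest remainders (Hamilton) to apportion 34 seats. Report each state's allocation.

Alpha 4; Beta 7; Gamma 7; Delta 2; Epsilon 14

Standard divisor: 2183 ÷ 34 ≈ 64.206.
Standard quotas: Alpha 4.174, Beta 6.806, Gamma 7.351, Delta 1.667, Epsilon 14.002.
Lower quotas: Alpha 4, Beta 6, Gamma 7, Delta 1, Epsilon 14 (sum 32, leaving 2 seats).
Remainders in descending order: Beta 0.806, Delta 0.667, Gamma 0.351, Alpha 0.174, Epsilon 0.002.
Largest remainders: Beta, Delta receive the extra seats.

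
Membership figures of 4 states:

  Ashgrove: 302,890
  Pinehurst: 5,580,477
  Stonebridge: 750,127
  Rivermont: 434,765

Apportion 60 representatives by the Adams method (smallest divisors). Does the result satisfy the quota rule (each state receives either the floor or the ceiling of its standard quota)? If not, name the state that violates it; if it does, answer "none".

Standard quotas: Ashgrove 2.571, Pinehurst 47.371, Stonebridge 6.368, Rivermont 3.691.
Adams allocation: Ashgrove 3, Pinehurst 46, Stonebridge 7, Rivermont 4.
Pinehurst has quota 47.371 (lower 47, upper 48) but receives 46 — outside the quota interval.

Pinehurst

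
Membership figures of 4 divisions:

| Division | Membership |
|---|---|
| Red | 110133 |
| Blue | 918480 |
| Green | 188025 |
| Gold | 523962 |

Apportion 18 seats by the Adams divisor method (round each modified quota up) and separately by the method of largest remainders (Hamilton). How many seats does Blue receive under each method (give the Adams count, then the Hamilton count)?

Adams: Red 2, Blue 9, Green 2, Gold 5.
Hamilton: Red 1, Blue 10, Green 2, Gold 5.
Blue gets 9 under Adams and 10 under Hamilton.

9 and 10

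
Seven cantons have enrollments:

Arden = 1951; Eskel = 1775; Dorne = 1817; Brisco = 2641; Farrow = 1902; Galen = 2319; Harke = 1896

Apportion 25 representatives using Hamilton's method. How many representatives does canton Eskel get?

Standard divisor: 14301 ÷ 25 ≈ 572.04.
Standard quotas: Arden 3.411, Eskel 3.103, Dorne 3.176, Brisco 4.617, Farrow 3.325, Galen 4.054, Harke 3.314.
Lower quotas: Arden 3, Eskel 3, Dorne 3, Brisco 4, Farrow 3, Galen 4, Harke 3 (sum 23, leaving 2 seats).
Remainders in descending order: Brisco 0.617, Arden 0.411, Farrow 0.325, Harke 0.314, Dorne 0.176, Eskel 0.103, Galen 0.054.
The surplus seats go to Brisco, Arden.
Eskel receives 3.

3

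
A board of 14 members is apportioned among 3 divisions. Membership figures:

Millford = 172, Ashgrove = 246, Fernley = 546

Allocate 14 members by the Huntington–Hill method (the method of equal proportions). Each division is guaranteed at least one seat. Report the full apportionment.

With divisor 71: modified quotas Millford 2.423, Ashgrove 3.465, Fernley 7.690.
Geometric-mean thresholds: Millford √(2·3)=2.449, Ashgrove √(3·4)=3.464, Fernley √(7·8)=7.483.
Each quota rounded against its threshold gives Millford 2, Ashgrove 4, Fernley 8 (total 14).

Millford 2; Ashgrove 4; Fernley 8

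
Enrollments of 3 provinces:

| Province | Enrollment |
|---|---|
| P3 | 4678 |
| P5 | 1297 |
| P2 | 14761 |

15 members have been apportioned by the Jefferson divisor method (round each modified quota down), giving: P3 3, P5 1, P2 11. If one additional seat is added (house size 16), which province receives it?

P2

Priority for the next seat is population ÷ (current seats + 1).
Priorities: P3 1169.500, P5 648.500, P2 1230.083.
Highest priority: P2.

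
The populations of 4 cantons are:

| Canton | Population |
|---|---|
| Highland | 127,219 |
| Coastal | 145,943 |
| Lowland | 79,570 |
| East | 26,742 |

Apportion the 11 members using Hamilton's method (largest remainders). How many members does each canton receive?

The standard divisor is 379474/11 ≈ 34497.636.
Standard quotas: Highland 3.6878, Coastal 4.2305, Lowland 2.3065, East 0.7752.
Lower quotas: Highland 3, Coastal 4, Lowland 2, East 0 (sum 9, leaving 2 seats).
Remainders in descending order: East 0.7752, Highland 0.6878, Lowland 0.3065, Coastal 0.2305.
The surplus seats go to East, Highland.

Highland=4, Coastal=4, Lowland=2, East=1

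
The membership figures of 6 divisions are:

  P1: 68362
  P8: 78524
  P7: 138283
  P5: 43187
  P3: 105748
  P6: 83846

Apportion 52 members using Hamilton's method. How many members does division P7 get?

14

Total 517950; standard divisor 517950/52 ≈ 9960.577.
Standard quotas: P1 6.8633, P8 7.8835, P7 13.8830, P5 4.3358, P3 10.6167, P6 8.4178.
Lower quotas: P1 6, P8 7, P7 13, P5 4, P3 10, P6 8 (sum 48, leaving 4 seats).
Remainders in descending order: P8 0.8835, P7 0.8830, P1 0.8633, P3 0.6167, P6 0.4178, P5 0.3358.
Largest remainders: P8, P7, P1, P3 receive the extra seats.
P7 receives 14.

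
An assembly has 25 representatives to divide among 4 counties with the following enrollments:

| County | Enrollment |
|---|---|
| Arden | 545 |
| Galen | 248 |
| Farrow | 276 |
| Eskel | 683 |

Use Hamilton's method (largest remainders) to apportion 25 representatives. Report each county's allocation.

Arden: 8; Galen: 3; Farrow: 4; Eskel: 10

The standard divisor is 1752/25 ≈ 70.08.
Standard quotas: Arden 7.777, Galen 3.539, Farrow 3.938, Eskel 9.746.
Lower quotas: Arden 7, Galen 3, Farrow 3, Eskel 9 (sum 22, leaving 3 seats).
Remainders in descending order: Farrow 0.938, Arden 0.777, Eskel 0.746, Galen 0.539.
The surplus seats go to Farrow, Arden, Eskel.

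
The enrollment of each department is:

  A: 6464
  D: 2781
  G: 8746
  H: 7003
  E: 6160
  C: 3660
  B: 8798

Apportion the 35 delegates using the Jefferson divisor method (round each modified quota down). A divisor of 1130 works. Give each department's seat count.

With modified divisor 1130: modified quotas A 5.720, D 2.461, G 7.740, H 6.197, E 5.451, C 3.239, B 7.786.
Rounding down: A 5, D 2, G 7, H 6, E 5, C 3, B 7 (total 35).

A: 5, D: 2, G: 7, H: 6, E: 5, C: 3, B: 7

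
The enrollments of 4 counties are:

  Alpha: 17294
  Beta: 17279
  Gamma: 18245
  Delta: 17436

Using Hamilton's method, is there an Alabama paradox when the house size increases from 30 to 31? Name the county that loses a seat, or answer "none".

At 30 seats: Alpha 7, Beta 7, Gamma 8, Delta 8.
At 31 seats: Alpha 8, Beta 7, Gamma 8, Delta 8.
No county's allocation decreased.

none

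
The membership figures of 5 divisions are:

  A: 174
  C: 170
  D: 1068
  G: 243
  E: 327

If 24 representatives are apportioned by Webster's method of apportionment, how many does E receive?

4

Standard divisor 1982/24 ≈ 82.583; standard quotas: A 2.107, C 2.059, D 12.932, G 2.942, E 3.960.
Rounding to the nearest integer gives A 2, C 2, D 13, G 3, E 4 — total 24, matching the house size, so no adjustment is needed.
E receives 4.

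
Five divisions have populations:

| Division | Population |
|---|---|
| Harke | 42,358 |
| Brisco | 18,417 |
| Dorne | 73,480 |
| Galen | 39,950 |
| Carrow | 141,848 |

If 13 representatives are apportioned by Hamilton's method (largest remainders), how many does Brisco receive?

The standard divisor is 316053/13 ≈ 24311.769.
Standard quotas: Harke 1.7423, Brisco 0.7575, Dorne 3.0224, Galen 1.6432, Carrow 5.8345.
Lower quotas: Harke 1, Brisco 0, Dorne 3, Galen 1, Carrow 5 (sum 10, leaving 3 seats).
Remainders in descending order: Carrow 0.8345, Brisco 0.7575, Harke 0.7423, Galen 0.6432, Dorne 0.0224.
Largest remainders: Carrow, Brisco, Harke receive the extra seats.
Brisco receives 1.

1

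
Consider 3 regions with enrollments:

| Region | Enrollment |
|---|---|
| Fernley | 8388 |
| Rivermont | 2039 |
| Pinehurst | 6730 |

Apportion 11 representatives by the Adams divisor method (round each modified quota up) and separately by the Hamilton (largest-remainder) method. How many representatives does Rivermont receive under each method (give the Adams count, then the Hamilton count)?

2 and 1

Adams: Fernley 5, Rivermont 2, Pinehurst 4.
Hamilton: Fernley 6, Rivermont 1, Pinehurst 4.
Rivermont gets 2 under Adams and 1 under Hamilton.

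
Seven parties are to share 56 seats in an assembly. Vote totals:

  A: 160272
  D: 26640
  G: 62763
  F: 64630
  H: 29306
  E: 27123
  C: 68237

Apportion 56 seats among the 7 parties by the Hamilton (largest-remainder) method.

The standard divisor is 438971/56 ≈ 7838.768.
Standard quotas: A 20.4461, D 3.3985, G 8.0067, F 8.2449, H 3.7386, E 3.4601, C 8.7051.
Lower quotas: A 20, D 3, G 8, F 8, H 3, E 3, C 8 (sum 53, leaving 3 seats).
Remainders in descending order: H 0.7386, C 0.7051, E 0.4601, A 0.4461, D 0.3985, F 0.2449, G 0.0067.
The surplus seats go to H, C, E.

A 20, D 3, G 8, F 8, H 4, E 4, C 9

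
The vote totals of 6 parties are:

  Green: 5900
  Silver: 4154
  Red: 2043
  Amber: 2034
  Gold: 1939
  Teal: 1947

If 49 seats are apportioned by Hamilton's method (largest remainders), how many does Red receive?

The standard divisor is 18017/49 ≈ 367.694.
Standard quotas: Green 16.0460, Silver 11.2974, Red 5.5563, Amber 5.5318, Gold 5.2734, Teal 5.2952.
Lower quotas: Green 16, Silver 11, Red 5, Amber 5, Gold 5, Teal 5 (sum 47, leaving 2 seats).
Remainders in descending order: Red 0.5563, Amber 0.5318, Silver 0.2974, Teal 0.2952, Gold 0.2734, Green 0.0460.
The surplus seats go to Red, Amber.
Red receives 6.

6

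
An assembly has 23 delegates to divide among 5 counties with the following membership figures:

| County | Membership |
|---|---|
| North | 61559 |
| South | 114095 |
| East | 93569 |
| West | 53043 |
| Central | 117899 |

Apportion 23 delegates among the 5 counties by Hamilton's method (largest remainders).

North=3, South=6, East=5, West=3, Central=6

Total 440165; standard divisor 440165/23 ≈ 19137.609.
Standard quotas: North 3.2167, South 5.9618, East 4.8893, West 2.7717, Central 6.1606.
Lower quotas: North 3, South 5, East 4, West 2, Central 6 (sum 20, leaving 3 seats).
Remainders in descending order: South 0.9618, East 0.8893, West 0.7717, North 0.2167, Central 0.1606.
The surplus seats go to South, East, West.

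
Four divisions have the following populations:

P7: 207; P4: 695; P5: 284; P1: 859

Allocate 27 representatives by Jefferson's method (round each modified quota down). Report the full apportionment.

Standard divisor 2045/27 ≈ 75.741; standard quotas: P7 2.733, P4 9.176, P5 3.750, P1 11.341.
Rounding down gives 2, 9, 3, 11 = 25 seats, so the divisor must be adjusted.
With modified divisor 70: modified quotas P7 2.957, P4 9.929, P5 4.057, P1 12.271.
Rounding down: P7 2, P4 9, P5 4, P1 12 (total 27).

P7 2, P4 9, P5 4, P1 12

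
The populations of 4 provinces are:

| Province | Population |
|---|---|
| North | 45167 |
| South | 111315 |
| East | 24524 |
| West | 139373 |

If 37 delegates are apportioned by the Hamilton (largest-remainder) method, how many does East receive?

Total 320379; standard divisor 320379/37 ≈ 8658.892.
Standard quotas: North 5.2163, South 12.8556, East 2.8322, West 16.0959.
Lower quotas: North 5, South 12, East 2, West 16 (sum 35, leaving 2 seats).
Remainders in descending order: South 0.8556, East 0.8322, North 0.2163, West 0.0959.
Largest remainders: South, East receive the extra seats.
East receives 3.

3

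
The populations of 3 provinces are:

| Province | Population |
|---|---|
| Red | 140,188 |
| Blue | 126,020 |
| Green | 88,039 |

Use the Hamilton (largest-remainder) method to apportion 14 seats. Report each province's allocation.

The standard divisor is 354247/14 ≈ 25303.357.
Standard quotas: Red 5.5403, Blue 4.9804, Green 3.4793.
Lower quotas: Red 5, Blue 4, Green 3 (sum 12, leaving 2 seats).
Remainders in descending order: Blue 0.9804, Red 0.5403, Green 0.4793.
The surplus seats go to Blue, Red.

Red 6; Blue 5; Green 3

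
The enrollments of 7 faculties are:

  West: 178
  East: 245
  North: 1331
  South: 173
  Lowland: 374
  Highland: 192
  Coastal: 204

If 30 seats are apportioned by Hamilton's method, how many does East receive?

Total 2697; standard divisor 2697/30 ≈ 89.9.
Standard quotas: West 1.980, East 2.725, North 14.805, South 1.924, Lowland 4.160, Highland 2.136, Coastal 2.269.
Lower quotas: West 1, East 2, North 14, South 1, Lowland 4, Highland 2, Coastal 2 (sum 26, leaving 4 seats).
Remainders in descending order: West 0.980, South 0.924, North 0.805, East 0.725, Coastal 0.269, Lowland 0.160, Highland 0.136.
Largest remainders: West, South, North, East receive the extra seats.
East receives 3.

3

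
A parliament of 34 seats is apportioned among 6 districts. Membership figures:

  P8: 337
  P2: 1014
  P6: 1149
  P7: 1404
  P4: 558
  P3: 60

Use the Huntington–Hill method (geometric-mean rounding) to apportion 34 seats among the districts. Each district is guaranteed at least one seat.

P8=3; P2=8; P6=8; P7=10; P4=4; P3=1

With divisor 135.5: modified quotas P8 2.487, P2 7.483, P6 8.480, P7 10.362, P4 4.118, P3 0.443.
Geometric-mean thresholds: P8 √(2·3)=2.449, P2 √(7·8)=7.483, P6 √(8·9)=8.485, P7 √(10·11)=10.488, P4 √(4·5)=4.472, P3 (min 1).
Each quota rounded against its threshold gives P8 3, P2 8, P6 8, P7 10, P4 4, P3 1 (total 34).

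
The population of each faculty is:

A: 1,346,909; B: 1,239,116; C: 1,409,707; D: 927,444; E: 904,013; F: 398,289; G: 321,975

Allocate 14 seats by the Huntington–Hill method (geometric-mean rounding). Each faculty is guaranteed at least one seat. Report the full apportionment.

With divisor 527870: modified quotas A 2.552, B 2.347, C 2.671, D 1.757, E 1.713, F 0.755, G 0.610.
Geometric-mean thresholds: A √(2·3)=2.449, B √(2·3)=2.449, C √(2·3)=2.449, D √(1·2)=1.414, E √(1·2)=1.414, F (min 1), G (min 1).
Each quota rounded against its threshold gives A 3, B 2, C 3, D 2, E 2, F 1, G 1 (total 14).

A=3, B=2, C=3, D=2, E=2, F=1, G=1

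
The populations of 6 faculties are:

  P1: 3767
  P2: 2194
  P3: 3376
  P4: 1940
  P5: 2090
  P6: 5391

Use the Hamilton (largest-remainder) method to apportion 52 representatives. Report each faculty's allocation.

P1: 11, P2: 6, P3: 9, P4: 5, P5: 6, P6: 15

Total 18758; standard divisor 18758/52 ≈ 360.731.
Standard quotas: P1 10.4427, P2 6.0821, P3 9.3588, P4 5.3780, P5 5.7938, P6 14.9447.
Lower quotas: P1 10, P2 6, P3 9, P4 5, P5 5, P6 14 (sum 49, leaving 3 seats).
Remainders in descending order: P6 0.9447, P5 0.7938, P1 0.4427, P4 0.3780, P3 0.3588, P2 0.0821.
The surplus seats go to P6, P5, P1.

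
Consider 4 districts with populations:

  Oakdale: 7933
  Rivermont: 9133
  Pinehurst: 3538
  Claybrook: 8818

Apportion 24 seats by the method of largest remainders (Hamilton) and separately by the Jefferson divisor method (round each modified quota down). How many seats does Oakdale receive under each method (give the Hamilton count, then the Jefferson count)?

Hamilton: Oakdale 7, Rivermont 7, Pinehurst 3, Claybrook 7.
Jefferson: Oakdale 6, Rivermont 8, Pinehurst 3, Claybrook 7.
Oakdale gets 7 under Hamilton and 6 under Jefferson.

7 and 6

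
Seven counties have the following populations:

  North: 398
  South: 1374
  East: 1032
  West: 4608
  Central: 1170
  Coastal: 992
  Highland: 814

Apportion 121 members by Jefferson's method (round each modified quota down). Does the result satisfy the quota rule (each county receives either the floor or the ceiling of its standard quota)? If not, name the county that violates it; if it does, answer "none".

West

Standard quotas: North 4.636, South 16.004, East 12.021, West 53.674, Central 13.628, Coastal 11.555, Highland 9.482.
Jefferson allocation: North 4, South 16, East 12, West 55, Central 14, Coastal 11, Highland 9.
West has quota 53.674 (lower 53, upper 54) but receives 55 — outside the quota interval.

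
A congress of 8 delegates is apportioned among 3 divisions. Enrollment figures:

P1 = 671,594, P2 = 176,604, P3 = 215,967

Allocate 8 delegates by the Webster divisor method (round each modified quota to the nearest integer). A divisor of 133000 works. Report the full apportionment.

With modified divisor 133000: modified quotas P1 5.050, P2 1.328, P3 1.624.
Rounding to the nearest integer: P1 5, P2 1, P3 2 (total 8).

P1=5; P2=1; P3=2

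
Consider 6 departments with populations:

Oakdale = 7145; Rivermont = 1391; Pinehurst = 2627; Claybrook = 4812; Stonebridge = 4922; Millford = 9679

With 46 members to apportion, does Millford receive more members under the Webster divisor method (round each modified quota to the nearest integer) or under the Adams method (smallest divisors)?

Webster: Oakdale 11, Rivermont 2, Pinehurst 4, Claybrook 7, Stonebridge 7, Millford 15.
Adams: Oakdale 11, Rivermont 2, Pinehurst 4, Claybrook 7, Stonebridge 8, Millford 14.
Millford gets 15 under Webster and 14 under Adams.

Webster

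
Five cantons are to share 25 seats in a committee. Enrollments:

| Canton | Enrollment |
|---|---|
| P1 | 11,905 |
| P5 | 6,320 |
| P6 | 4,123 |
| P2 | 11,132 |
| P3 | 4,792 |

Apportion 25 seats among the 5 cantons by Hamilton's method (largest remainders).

Total 38272; standard divisor 38272/25 ≈ 1530.88.
Standard quotas: P1 7.7766, P5 4.1283, P6 2.6932, P2 7.2716, P3 3.1302.
Lower quotas: P1 7, P5 4, P6 2, P2 7, P3 3 (sum 23, leaving 2 seats).
Remainders in descending order: P1 0.7766, P6 0.6932, P2 0.2716, P3 0.1302, P5 0.1283.
Largest remainders: P1, P6 receive the extra seats.

P1=8, P5=4, P6=3, P2=7, P3=3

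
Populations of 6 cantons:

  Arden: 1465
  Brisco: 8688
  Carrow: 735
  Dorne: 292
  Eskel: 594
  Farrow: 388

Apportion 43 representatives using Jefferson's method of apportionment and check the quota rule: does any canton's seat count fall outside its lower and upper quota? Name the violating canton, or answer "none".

Brisco

Standard quotas: Arden 5.180, Brisco 30.717, Carrow 2.599, Dorne 1.032, Eskel 2.100, Farrow 1.372.
Jefferson allocation: Arden 5, Brisco 32, Carrow 2, Dorne 1, Eskel 2, Farrow 1.
Brisco has quota 30.717 (lower 30, upper 31) but receives 32 — outside the quota interval.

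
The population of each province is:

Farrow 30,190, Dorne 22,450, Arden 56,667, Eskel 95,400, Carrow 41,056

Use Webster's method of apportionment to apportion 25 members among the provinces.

Standard divisor 245763/25 ≈ 9830.52; standard quotas: Farrow 3.071, Dorne 2.284, Arden 5.764, Eskel 9.704, Carrow 4.176.
Rounding to the nearest integer gives Farrow 3, Dorne 2, Arden 6, Eskel 10, Carrow 4 — total 25, matching the house size, so no adjustment is needed.

Farrow=3, Dorne=2, Arden=6, Eskel=10, Carrow=4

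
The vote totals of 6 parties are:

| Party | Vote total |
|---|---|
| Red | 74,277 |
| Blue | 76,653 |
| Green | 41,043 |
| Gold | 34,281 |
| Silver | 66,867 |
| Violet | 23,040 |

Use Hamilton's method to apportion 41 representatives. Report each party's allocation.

The standard divisor is 316161/41 ≈ 7711.244.
Standard quotas: Red 9.6323, Blue 9.9404, Green 5.3225, Gold 4.4456, Silver 8.6714, Violet 2.9878.
Lower quotas: Red 9, Blue 9, Green 5, Gold 4, Silver 8, Violet 2 (sum 37, leaving 4 seats).
Remainders in descending order: Violet 0.9878, Blue 0.9404, Silver 0.6714, Red 0.6323, Gold 0.4456, Green 0.3225.
Largest remainders: Violet, Blue, Silver, Red receive the extra seats.

Red=10, Blue=10, Green=5, Gold=4, Silver=9, Violet=3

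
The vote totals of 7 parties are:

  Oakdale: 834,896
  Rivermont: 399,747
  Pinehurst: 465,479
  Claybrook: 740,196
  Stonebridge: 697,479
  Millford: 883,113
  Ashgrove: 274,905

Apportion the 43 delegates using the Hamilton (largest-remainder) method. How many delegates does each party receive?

Oakdale: 8, Rivermont: 4, Pinehurst: 5, Claybrook: 7, Stonebridge: 7, Millford: 9, Ashgrove: 3

Standard divisor: 4295815 ÷ 43 ≈ 99902.674.
Standard quotas: Oakdale 8.3571, Rivermont 4.0014, Pinehurst 4.6593, Claybrook 7.4092, Stonebridge 6.9816, Millford 8.8397, Ashgrove 2.7517.
Lower quotas: Oakdale 8, Rivermont 4, Pinehurst 4, Claybrook 7, Stonebridge 6, Millford 8, Ashgrove 2 (sum 39, leaving 4 seats).
Remainders in descending order: Stonebridge 0.9816, Millford 0.8397, Ashgrove 0.7517, Pinehurst 0.6593, Claybrook 0.4092, Oakdale 0.3571, Rivermont 0.0014.
Largest remainders: Stonebridge, Millford, Ashgrove, Pinehurst receive the extra seats.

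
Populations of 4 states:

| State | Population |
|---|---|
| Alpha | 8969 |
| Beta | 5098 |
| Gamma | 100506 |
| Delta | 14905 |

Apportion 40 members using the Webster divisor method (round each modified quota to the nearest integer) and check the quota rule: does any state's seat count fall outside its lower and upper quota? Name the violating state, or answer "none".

Gamma

Standard quotas: Alpha 2.771, Beta 1.575, Gamma 31.050, Delta 4.605.
Webster allocation: Alpha 3, Beta 2, Gamma 30, Delta 5.
Gamma has quota 31.050 (lower 31, upper 32) but receives 30 — outside the quota interval.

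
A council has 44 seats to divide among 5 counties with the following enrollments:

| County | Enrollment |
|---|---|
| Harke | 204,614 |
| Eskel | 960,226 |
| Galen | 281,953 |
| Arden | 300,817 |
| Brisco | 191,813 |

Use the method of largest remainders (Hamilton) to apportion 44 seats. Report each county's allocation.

Standard divisor: 1939423 ÷ 44 ≈ 44077.795.
Standard quotas: Harke 4.6421, Eskel 21.7848, Galen 6.3967, Arden 6.8247, Brisco 4.3517.
Lower quotas: Harke 4, Eskel 21, Galen 6, Arden 6, Brisco 4 (sum 41, leaving 3 seats).
Remainders in descending order: Arden 0.8247, Eskel 0.7848, Harke 0.6421, Galen 0.3967, Brisco 0.3517.
The surplus seats go to Arden, Eskel, Harke.

Harke=5, Eskel=22, Galen=6, Arden=7, Brisco=4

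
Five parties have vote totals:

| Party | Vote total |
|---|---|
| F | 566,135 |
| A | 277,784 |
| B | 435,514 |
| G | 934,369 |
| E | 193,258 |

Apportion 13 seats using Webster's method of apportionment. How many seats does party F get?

Standard divisor 2407060/13 ≈ 185158.462; standard quotas: F 3.058, A 1.500, B 2.352, G 5.046, E 1.044.
Rounding to the nearest integer gives F 3, A 2, B 2, G 5, E 1 — total 13, matching the house size, so no adjustment is needed.
F receives 3.

3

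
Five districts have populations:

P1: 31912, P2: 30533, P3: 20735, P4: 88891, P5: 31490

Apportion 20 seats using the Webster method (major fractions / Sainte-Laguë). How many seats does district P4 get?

Standard divisor 203561/20 ≈ 10178.05; standard quotas: P1 3.135, P2 3.000, P3 2.037, P4 8.734, P5 3.094.
Rounding to the nearest integer gives P1 3, P2 3, P3 2, P4 9, P5 3 — total 20, matching the house size, so no adjustment is needed.
P4 receives 9.

9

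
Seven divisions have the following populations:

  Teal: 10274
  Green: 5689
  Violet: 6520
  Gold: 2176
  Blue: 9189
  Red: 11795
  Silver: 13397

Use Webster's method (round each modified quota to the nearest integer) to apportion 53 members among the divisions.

Standard divisor 59040/53 ≈ 1113.962; standard quotas: Teal 9.223, Green 5.107, Violet 5.853, Gold 1.953, Blue 8.249, Red 10.588, Silver 12.026.
Rounding to the nearest integer gives Teal 9, Green 5, Violet 6, Gold 2, Blue 8, Red 11, Silver 12 — total 53, matching the house size, so no adjustment is needed.

Teal 9, Green 5, Violet 6, Gold 2, Blue 8, Red 11, Silver 12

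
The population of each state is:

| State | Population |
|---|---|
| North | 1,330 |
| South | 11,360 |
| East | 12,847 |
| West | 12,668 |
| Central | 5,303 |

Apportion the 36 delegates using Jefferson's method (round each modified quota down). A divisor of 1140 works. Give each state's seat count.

With modified divisor 1140: modified quotas North 1.167, South 9.965, East 11.269, West 11.112, Central 4.652.
Rounding down: North 1, South 9, East 11, West 11, Central 4 (total 36).

North: 1; South: 9; East: 11; West: 11; Central: 4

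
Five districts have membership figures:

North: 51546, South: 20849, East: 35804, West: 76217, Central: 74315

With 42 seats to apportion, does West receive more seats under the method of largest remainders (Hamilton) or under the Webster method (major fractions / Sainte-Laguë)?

Webster

Hamilton: North 8, South 4, East 6, West 12, Central 12.
Webster: North 8, South 3, East 6, West 13, Central 12.
West gets 12 under Hamilton and 13 under Webster.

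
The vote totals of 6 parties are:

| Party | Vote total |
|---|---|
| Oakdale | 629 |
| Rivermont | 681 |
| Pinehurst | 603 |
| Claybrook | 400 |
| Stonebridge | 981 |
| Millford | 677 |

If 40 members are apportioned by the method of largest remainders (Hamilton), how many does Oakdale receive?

6

The standard divisor is 3971/40 ≈ 99.275.
Standard quotas: Oakdale 6.336, Rivermont 6.860, Pinehurst 6.074, Claybrook 4.029, Stonebridge 9.882, Millford 6.819.
Lower quotas: Oakdale 6, Rivermont 6, Pinehurst 6, Claybrook 4, Stonebridge 9, Millford 6 (sum 37, leaving 3 seats).
Remainders in descending order: Stonebridge 0.882, Rivermont 0.860, Millford 0.819, Oakdale 0.336, Pinehurst 0.074, Claybrook 0.029.
Largest remainders: Stonebridge, Rivermont, Millford receive the extra seats.
Oakdale receives 6.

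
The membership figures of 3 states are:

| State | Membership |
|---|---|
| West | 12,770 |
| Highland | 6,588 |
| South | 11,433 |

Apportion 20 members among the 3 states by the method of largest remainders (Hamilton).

The standard divisor is 30791/20 ≈ 1539.55.
Standard quotas: West 8.2946, Highland 4.2792, South 7.4262.
Lower quotas: West 8, Highland 4, South 7 (sum 19, leaving 1 seat).
Remainders in descending order: South 0.4262, West 0.2946, Highland 0.2792.
The surplus seat goes to South.

West=8; Highland=4; South=8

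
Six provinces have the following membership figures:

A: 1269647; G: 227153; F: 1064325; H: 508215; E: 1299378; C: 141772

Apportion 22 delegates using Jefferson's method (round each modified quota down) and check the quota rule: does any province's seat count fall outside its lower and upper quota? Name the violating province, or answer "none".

Standard quotas: A 6.193, G 1.108, F 5.191, H 2.479, E 6.338, C 0.691.
Jefferson allocation: A 7, G 1, F 5, H 2, E 7, C 0.
Every allocation lies between the lower and upper quota.

none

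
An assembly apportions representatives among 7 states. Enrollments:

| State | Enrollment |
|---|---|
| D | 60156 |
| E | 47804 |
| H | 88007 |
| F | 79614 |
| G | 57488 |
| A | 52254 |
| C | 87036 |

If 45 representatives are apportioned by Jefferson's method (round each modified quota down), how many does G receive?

Standard divisor 472359/45 ≈ 10496.867; standard quotas: D 5.731, E 4.554, H 8.384, F 7.585, G 5.477, A 4.978, C 8.292.
Rounding down gives 5, 4, 8, 7, 5, 4, 8 = 41 seats, so the divisor must be adjusted.
With modified divisor 9700: modified quotas D 6.202, E 4.928, H 9.073, F 8.208, G 5.927, A 5.387, C 8.973.
Rounding down: D 6, E 4, H 9, F 8, G 5, A 5, C 8 (total 45).
G receives 5.

5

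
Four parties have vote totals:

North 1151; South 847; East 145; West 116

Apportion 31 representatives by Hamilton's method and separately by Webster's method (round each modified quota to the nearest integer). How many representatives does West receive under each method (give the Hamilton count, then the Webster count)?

Hamilton: North 16, South 12, East 2, West 1.
Webster: North 16, South 11, East 2, West 2.
West gets 1 under Hamilton and 2 under Webster.

1 and 2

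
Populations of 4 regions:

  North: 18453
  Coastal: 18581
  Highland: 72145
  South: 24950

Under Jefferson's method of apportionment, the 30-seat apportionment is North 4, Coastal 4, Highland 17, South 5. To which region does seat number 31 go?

South

Priority for the next seat is population ÷ (current seats + 1).
Priorities: North 3690.600, Coastal 3716.200, Highland 4008.056, South 4158.333.
Highest priority: South.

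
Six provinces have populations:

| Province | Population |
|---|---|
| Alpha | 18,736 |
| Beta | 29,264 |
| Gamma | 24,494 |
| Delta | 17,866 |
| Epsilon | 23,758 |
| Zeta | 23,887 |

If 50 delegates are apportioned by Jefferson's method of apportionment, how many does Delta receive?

Standard divisor 138005/50 ≈ 2760.1; standard quotas: Alpha 6.788, Beta 10.603, Gamma 8.874, Delta 6.473, Epsilon 8.608, Zeta 8.654.
Rounding down gives 6, 10, 8, 6, 8, 8 = 46 seats, so the divisor must be adjusted.
With modified divisor 2647: modified quotas Alpha 7.078, Beta 11.056, Gamma 9.253, Delta 6.750, Epsilon 8.975, Zeta 9.024.
Rounding down: Alpha 7, Beta 11, Gamma 9, Delta 6, Epsilon 8, Zeta 9 (total 50).
Delta receives 6.

6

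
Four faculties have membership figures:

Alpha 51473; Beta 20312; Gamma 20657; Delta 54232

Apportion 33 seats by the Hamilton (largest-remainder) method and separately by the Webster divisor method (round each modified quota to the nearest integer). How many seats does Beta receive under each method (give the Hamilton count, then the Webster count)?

Hamilton: Alpha 12, Beta 4, Gamma 5, Delta 12.
Webster: Alpha 11, Beta 5, Gamma 5, Delta 12.
Beta gets 4 under Hamilton and 5 under Webster.

4 and 5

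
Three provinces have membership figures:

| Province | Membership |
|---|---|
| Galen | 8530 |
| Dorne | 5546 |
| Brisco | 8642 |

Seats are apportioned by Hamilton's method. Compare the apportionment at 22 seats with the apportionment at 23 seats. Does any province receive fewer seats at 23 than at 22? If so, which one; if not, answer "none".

Dorne

At 22 seats: Galen 8, Dorne 6, Brisco 8.
At 23 seats: Galen 9, Dorne 5, Brisco 9.
Dorne drops from 6 to 5.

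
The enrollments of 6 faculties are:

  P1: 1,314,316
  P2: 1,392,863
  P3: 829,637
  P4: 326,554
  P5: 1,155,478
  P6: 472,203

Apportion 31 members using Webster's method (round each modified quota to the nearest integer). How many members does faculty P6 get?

3

Standard divisor 5491051/31 ≈ 177130.677; standard quotas: P1 7.420, P2 7.863, P3 4.684, P4 1.844, P5 6.523, P6 2.666.
Rounding to the nearest integer gives 7, 8, 5, 2, 7, 3 = 32 seats, so the divisor must be adjusted.
With modified divisor 181100: modified quotas P1 7.257, P2 7.691, P3 4.581, P4 1.803, P5 6.380, P6 2.607.
Rounding to the nearest integer: P1 7, P2 8, P3 5, P4 2, P5 6, P6 3 (total 31).
P6 receives 3.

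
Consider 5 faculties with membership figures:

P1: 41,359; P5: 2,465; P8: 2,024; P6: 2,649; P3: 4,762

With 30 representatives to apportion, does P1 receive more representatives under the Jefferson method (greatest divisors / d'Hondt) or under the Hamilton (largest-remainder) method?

Jefferson

Jefferson: P1 25, P5 1, P8 1, P6 1, P3 2.
Hamilton: P1 23, P5 1, P8 1, P6 2, P3 3.
P1 gets 25 under Jefferson and 23 under Hamilton.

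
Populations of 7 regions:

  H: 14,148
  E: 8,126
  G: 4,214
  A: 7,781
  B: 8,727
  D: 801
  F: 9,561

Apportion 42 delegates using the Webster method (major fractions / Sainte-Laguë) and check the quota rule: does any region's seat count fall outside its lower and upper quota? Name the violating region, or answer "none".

none

Standard quotas: H 11.136, E 6.396, G 3.317, A 6.125, B 6.869, D 0.630, F 7.526.
Webster allocation: H 11, E 6, G 3, A 6, B 7, D 1, F 8.
Every allocation lies between the lower and upper quota.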